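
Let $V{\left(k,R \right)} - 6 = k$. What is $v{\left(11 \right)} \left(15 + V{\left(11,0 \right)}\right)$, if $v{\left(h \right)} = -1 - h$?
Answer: $-384$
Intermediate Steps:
$V{\left(k,R \right)} = 6 + k$
$v{\left(11 \right)} \left(15 + V{\left(11,0 \right)}\right) = \left(-1 - 11\right) \left(15 + \left(6 + 11\right)\right) = \left(-1 - 11\right) \left(15 + 17\right) = \left(-12\right) 32 = -384$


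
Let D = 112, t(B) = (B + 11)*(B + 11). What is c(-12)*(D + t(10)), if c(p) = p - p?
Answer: 0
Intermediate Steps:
c(p) = 0
t(B) = (11 + B)² (t(B) = (11 + B)*(11 + B) = (11 + B)²)
c(-12)*(D + t(10)) = 0*(112 + (11 + 10)²) = 0*(112 + 21²) = 0*(112 + 441) = 0*553 = 0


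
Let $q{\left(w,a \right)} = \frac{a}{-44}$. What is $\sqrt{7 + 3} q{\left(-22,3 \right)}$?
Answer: $- \frac{3 \sqrt{10}}{44} \approx -0.21561$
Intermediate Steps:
$q{\left(w,a \right)} = - \frac{a}{44}$
$\sqrt{7 + 3} q{\left(-22,3 \right)} = \sqrt{7 + 3} \left(\left(- \frac{1}{44}\right) 3\right) = \sqrt{10} \left(- \frac{3}{44}\right) = - \frac{3 \sqrt{10}}{44}$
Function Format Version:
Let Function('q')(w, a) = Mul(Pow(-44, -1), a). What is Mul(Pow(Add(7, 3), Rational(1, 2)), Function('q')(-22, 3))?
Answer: Mul(Rational(-3, 44), Pow(10, Rational(1, 2))) ≈ -0.21561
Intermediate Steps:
Function('q')(w, a) = Mul(Rational(-1, 44), a)
Mul(Pow(Add(7, 3), Rational(1, 2)), Function('q')(-22, 3)) = Mul(Pow(Add(7, 3), Rational(1, 2)), Mul(Rational(-1, 44), 3)) = Mul(Pow(10, Rational(1, 2)), Rational(-3, 44)) = Mul(Rational(-3, 44), Pow(10, Rational(1, 2)))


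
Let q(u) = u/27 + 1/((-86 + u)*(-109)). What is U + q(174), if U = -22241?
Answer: -1919464721/86328 ≈ -22235.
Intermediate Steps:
q(u) = -1/(109*(-86 + u)) + u/27 (q(u) = u*(1/27) - 1/109/(-86 + u) = u/27 - 1/(109*(-86 + u)) = -1/(109*(-86 + u)) + u/27)
U + q(174) = -22241 + (-27 - 9374*174 + 109*174**2)/(2943*(-86 + 174)) = -22241 + (1/2943)*(-27 - 1631076 + 109*30276)/88 = -22241 + (1/2943)*(1/88)*(-27 - 1631076 + 3300084) = -22241 + (1/2943)*(1/88)*1668981 = -22241 + 556327/86328 = -1919464721/86328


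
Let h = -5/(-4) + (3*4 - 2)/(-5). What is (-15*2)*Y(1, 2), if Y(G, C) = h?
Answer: 45/2 ≈ 22.500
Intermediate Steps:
h = -3/4 (h = -5*(-1/4) + (12 - 2)*(-1/5) = 5/4 + 10*(-1/5) = 5/4 - 2 = -3/4 ≈ -0.75000)
Y(G, C) = -3/4
(-15*2)*Y(1, 2) = -15*2*(-3/4) = -30*(-3/4) = 45/2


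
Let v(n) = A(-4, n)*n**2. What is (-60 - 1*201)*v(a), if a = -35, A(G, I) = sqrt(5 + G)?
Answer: -319725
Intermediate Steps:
v(n) = n**2 (v(n) = sqrt(5 - 4)*n**2 = sqrt(1)*n**2 = 1*n**2 = n**2)
(-60 - 1*201)*v(a) = (-60 - 1*201)*(-35)**2 = (-60 - 201)*1225 = -261*1225 = -319725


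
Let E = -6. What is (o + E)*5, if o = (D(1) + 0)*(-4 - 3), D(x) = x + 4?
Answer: -205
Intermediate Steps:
D(x) = 4 + x
o = -35 (o = ((4 + 1) + 0)*(-4 - 3) = (5 + 0)*(-7) = 5*(-7) = -35)
(o + E)*5 = (-35 - 6)*5 = -41*5 = -205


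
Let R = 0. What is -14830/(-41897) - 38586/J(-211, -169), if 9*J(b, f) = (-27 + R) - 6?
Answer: 4850076056/460867 ≈ 10524.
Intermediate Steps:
J(b, f) = -11/3 (J(b, f) = ((-27 + 0) - 6)/9 = (-27 - 6)/9 = (⅑)*(-33) = -11/3)
-14830/(-41897) - 38586/J(-211, -169) = -14830/(-41897) - 38586/(-11/3) = -14830*(-1/41897) - 38586*(-3/11) = 14830/41897 + 115758/11 = 4850076056/460867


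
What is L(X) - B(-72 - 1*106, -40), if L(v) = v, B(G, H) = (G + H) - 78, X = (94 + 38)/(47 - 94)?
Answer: 13780/47 ≈ 293.19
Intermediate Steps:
X = -132/47 (X = 132/(-47) = 132*(-1/47) = -132/47 ≈ -2.8085)
B(G, H) = -78 + G + H
L(X) - B(-72 - 1*106, -40) = -132/47 - (-78 + (-72 - 1*106) - 40) = -132/47 - (-78 + (-72 - 106) - 40) = -132/47 - (-78 - 178 - 40) = -132/47 - 1*(-296) = -132/47 + 296 = 13780/47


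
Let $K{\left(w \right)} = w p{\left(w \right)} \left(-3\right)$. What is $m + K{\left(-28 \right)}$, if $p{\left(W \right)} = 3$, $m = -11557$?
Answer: $-11305$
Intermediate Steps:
$K{\left(w \right)} = - 9 w$ ($K{\left(w \right)} = w 3 \left(-3\right) = 3 w \left(-3\right) = - 9 w$)
$m + K{\left(-28 \right)} = -11557 - -252 = -11557 + 252 = -11305$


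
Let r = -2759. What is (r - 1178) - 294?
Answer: -4231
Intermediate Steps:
(r - 1178) - 294 = (-2759 - 1178) - 294 = -3937 - 294 = -4231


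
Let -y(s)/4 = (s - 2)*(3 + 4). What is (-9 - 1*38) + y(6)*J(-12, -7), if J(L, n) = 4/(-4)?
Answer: 65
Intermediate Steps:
J(L, n) = -1 (J(L, n) = 4*(-¼) = -1)
y(s) = 56 - 28*s (y(s) = -4*(s - 2)*(3 + 4) = -4*(-2 + s)*7 = -4*(-14 + 7*s) = 56 - 28*s)
(-9 - 1*38) + y(6)*J(-12, -7) = (-9 - 1*38) + (56 - 28*6)*(-1) = (-9 - 38) + (56 - 168)*(-1) = -47 - 112*(-1) = -47 + 112 = 65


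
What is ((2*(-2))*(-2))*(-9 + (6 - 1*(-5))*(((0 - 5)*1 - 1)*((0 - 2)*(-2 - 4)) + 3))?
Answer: -6144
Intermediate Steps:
((2*(-2))*(-2))*(-9 + (6 - 1*(-5))*(((0 - 5)*1 - 1)*((0 - 2)*(-2 - 4)) + 3)) = (-4*(-2))*(-9 + (6 + 5)*((-5*1 - 1)*(-2*(-6)) + 3)) = 8*(-9 + 11*((-5 - 1)*12 + 3)) = 8*(-9 + 11*(-6*12 + 3)) = 8*(-9 + 11*(-72 + 3)) = 8*(-9 + 11*(-69)) = 8*(-9 - 759) = 8*(-768) = -6144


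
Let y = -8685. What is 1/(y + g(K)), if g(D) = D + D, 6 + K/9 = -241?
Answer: -1/13131 ≈ -7.6156e-5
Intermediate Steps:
K = -2223 (K = -54 + 9*(-241) = -54 - 2169 = -2223)
g(D) = 2*D
1/(y + g(K)) = 1/(-8685 + 2*(-2223)) = 1/(-8685 - 4446) = 1/(-13131) = -1/13131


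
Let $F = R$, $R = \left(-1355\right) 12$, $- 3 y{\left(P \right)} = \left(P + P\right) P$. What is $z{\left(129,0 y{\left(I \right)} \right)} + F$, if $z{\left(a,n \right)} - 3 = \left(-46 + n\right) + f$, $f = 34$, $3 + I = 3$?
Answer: $-16269$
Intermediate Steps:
$I = 0$ ($I = -3 + 3 = 0$)
$y{\left(P \right)} = - \frac{2 P^{2}}{3}$ ($y{\left(P \right)} = - \frac{\left(P + P\right) P}{3} = - \frac{2 P P}{3} = - \frac{2 P^{2}}{3}$)
$R = -16260$
$z{\left(a,n \right)} = -9 + n$ ($z{\left(a,n \right)} = 3 + \left(\left(-46 + n\right) + 34\right) = 3 + \left(-12 + n\right) = -9 + n$)
$F = -16260$
$z{\left(129,0 y{\left(I \right)} \right)} + F = \left(-9 + 0 \left(- \frac{2 \cdot 0^{2}}{3}\right)\right) - 16260 = \left(-9 + 0 \left(\left(- \frac{2}{3}\right) 0\right)\right) - 16260 = \left(-9 + 0 \cdot 0\right) - 16260 = \left(-9 + 0\right) - 16260 = -9 - 16260 = -16269$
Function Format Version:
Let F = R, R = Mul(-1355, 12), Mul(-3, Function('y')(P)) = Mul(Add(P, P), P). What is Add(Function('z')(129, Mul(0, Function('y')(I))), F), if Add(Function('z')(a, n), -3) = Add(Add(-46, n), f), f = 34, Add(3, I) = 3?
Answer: -16269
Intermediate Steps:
I = 0 (I = Add(-3, 3) = 0)
Function('y')(P) = Mul(Rational(-2, 3), Pow(P, 2)) (Function('y')(P) = Mul(Rational(-1, 3), Mul(Add(P, P), P)) = Mul(Rational(-1, 3), Mul(Mul(2, P), P)) = Mul(Rational(-1, 3), Mul(2, Pow(P, 2))) = Mul(Rational(-2, 3), Pow(P, 2)))
R = -16260
Function('z')(a, n) = Add(-9, n) (Function('z')(a, n) = Add(3, Add(Add(-46, n), 34)) = Add(3, Add(-12, n)) = Add(-9, n))
F = -16260
Add(Function('z')(129, Mul(0, Function('y')(I))), F) = Add(Add(-9, Mul(0, Mul(Rational(-2, 3), Pow(0, 2)))), -16260) = Add(Add(-9, Mul(0, Mul(Rational(-2, 3), 0))), -16260) = Add(Add(-9, Mul(0, 0)), -16260) = Add(Add(-9, 0), -16260) = Add(-9, -16260) = -16269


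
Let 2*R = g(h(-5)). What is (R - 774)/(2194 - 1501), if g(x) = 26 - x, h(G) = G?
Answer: -1517/1386 ≈ -1.0945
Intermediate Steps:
R = 31/2 (R = (26 - 1*(-5))/2 = (26 + 5)/2 = (1/2)*31 = 31/2 ≈ 15.500)
(R - 774)/(2194 - 1501) = (31/2 - 774)/(2194 - 1501) = -1517/2/693 = -1517/2*1/693 = -1517/1386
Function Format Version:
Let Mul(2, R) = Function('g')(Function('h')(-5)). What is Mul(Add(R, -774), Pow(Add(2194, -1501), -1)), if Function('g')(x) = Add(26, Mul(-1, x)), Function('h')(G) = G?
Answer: Rational(-1517, 1386) ≈ -1.0945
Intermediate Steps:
R = Rational(31, 2) (R = Mul(Rational(1, 2), Add(26, Mul(-1, -5))) = Mul(Rational(1, 2), Add(26, 5)) = Mul(Rational(1, 2), 31) = Rational(31, 2) ≈ 15.500)
Mul(Add(R, -774), Pow(Add(2194, -1501), -1)) = Mul(Add(Rational(31, 2), -774), Pow(Add(2194, -1501), -1)) = Mul(Rational(-1517, 2), Pow(693, -1)) = Mul(Rational(-1517, 2), Rational(1, 693)) = Rational(-1517, 1386)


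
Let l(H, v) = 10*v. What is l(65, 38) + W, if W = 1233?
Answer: 1613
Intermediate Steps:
l(65, 38) + W = 10*38 + 1233 = 380 + 1233 = 1613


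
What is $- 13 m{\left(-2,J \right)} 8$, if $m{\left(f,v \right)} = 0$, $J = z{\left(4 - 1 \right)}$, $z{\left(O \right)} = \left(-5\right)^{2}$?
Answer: $0$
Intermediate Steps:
$z{\left(O \right)} = 25$
$J = 25$
$- 13 m{\left(-2,J \right)} 8 = \left(-13\right) 0 \cdot 8 = 0 \cdot 8 = 0$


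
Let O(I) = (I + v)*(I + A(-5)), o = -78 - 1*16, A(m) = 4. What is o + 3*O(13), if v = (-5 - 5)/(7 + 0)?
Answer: 3473/7 ≈ 496.14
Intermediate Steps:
v = -10/7 ≈ -1.4286
o = -94 (o = -78 - 16 = -94)
O(I) = (4 + I)*(-10/7 + I) (O(I) = (I - 10/7)*(I + 4) = (-10/7 + I)*(4 + I) = (4 + I)*(-10/7 + I))
o + 3*O(13) = -94 + 3*(-40/7 + 13**2 + (18/7)*13) = -94 + 3*(-40/7 + 169 + 234/7) = -94 + 3*(1377/7) = -94 + 4131/7 = 3473/7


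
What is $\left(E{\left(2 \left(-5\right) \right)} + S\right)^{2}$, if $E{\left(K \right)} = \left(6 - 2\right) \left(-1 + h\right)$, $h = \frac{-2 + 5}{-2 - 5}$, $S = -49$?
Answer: $\frac{146689}{49} \approx 2993.7$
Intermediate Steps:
$h = - \frac{3}{7}$ ($h = \frac{3}{-7} = 3 \left(- \frac{1}{7}\right) = - \frac{3}{7} \approx -0.42857$)
$E{\left(K \right)} = - \frac{40}{7}$ ($E{\left(K \right)} = \left(6 - 2\right) \left(-1 - \frac{3}{7}\right) = 4 \left(- \frac{10}{7}\right) = - \frac{40}{7}$)
$\left(E{\left(2 \left(-5\right) \right)} + S\right)^{2} = \left(- \frac{40}{7} - 49\right)^{2} = \left(- \frac{383}{7}\right)^{2} = \frac{146689}{49}$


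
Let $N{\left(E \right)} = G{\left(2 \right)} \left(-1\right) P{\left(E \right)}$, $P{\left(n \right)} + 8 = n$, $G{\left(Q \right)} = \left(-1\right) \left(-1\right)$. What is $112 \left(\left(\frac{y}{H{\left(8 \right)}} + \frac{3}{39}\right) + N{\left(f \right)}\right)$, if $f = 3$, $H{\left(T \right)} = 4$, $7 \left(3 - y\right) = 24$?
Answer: $\frac{7236}{13} \approx 556.62$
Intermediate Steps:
$y = - \frac{3}{7}$ ($y = 3 - \frac{24}{7} = - \frac{3}{7} \approx -0.42857$)
$G{\left(Q \right)} = 1$
$P{\left(n \right)} = -8 + n$
$N{\left(E \right)} = 8 - E$ ($N{\left(E \right)} = 1 \left(-1\right) \left(-8 + E\right) = - (-8 + E) = 8 - E$)
$112 \left(\left(\frac{y}{H{\left(8 \right)}} + \frac{3}{39}\right) + N{\left(f \right)}\right) = 112 \left(\left(- \frac{3}{7 \cdot 4} + \frac{3}{39}\right) + \left(8 - 3\right)\right) = 112 \left(\left(\left(- \frac{3}{7}\right) \frac{1}{4} + 3 \cdot \frac{1}{39}\right) + \left(8 - 3\right)\right) = 112 \left(\left(- \frac{3}{28} + \frac{1}{13}\right) + 5\right) = 112 \left(- \frac{11}{364} + 5\right) = 112 \cdot \frac{1809}{364} = \frac{7236}{13}$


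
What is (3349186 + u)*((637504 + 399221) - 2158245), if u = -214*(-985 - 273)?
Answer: -4058105724960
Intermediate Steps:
u = 269212 (u = -214*(-1258) = 269212)
(3349186 + u)*((637504 + 399221) - 2158245) = (3349186 + 269212)*((637504 + 399221) - 2158245) = 3618398*(1036725 - 2158245) = 3618398*(-1121520) = -4058105724960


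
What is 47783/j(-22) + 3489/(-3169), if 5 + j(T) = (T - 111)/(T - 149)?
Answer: -1362951525/120422 ≈ -11318.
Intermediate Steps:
j(T) = -5 + (-111 + T)/(-149 + T) (j(T) = -5 + (T - 111)/(T - 149) = -5 + (-111 + T)/(-149 + T))
47783/j(-22) + 3489/(-3169) = 47783/((2*(317 - 2*(-22))/(-149 - 22))) + 3489/(-3169) = 47783/((2*(317 + 44)/(-171))) + 3489*(-1/3169) = 47783/((2*(-1/171)*361)) - 3489/3169 = 47783/(-38/9) - 3489/3169 = 47783*(-9/38) - 3489/3169 = -430047/38 - 3489/3169 = -1362951525/120422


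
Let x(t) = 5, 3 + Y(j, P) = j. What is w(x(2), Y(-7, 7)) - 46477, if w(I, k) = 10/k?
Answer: -46478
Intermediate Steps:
Y(j, P) = -3 + j
w(x(2), Y(-7, 7)) - 46477 = 10/(-3 - 7) - 46477 = 10/(-10) - 46477 = 10*(-⅒) - 46477 = -1 - 46477 = -46478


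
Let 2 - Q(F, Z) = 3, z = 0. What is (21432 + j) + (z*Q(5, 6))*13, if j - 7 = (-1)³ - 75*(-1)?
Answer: 21513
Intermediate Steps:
Q(F, Z) = -1 (Q(F, Z) = 2 - 1*3 = 2 - 3 = -1)
j = 81 (j = 7 + ((-1)³ - 75*(-1)) = 7 + (-1 + 75) = 7 + 74 = 81)
(21432 + j) + (z*Q(5, 6))*13 = (21432 + 81) + (0*(-1))*13 = 21513 + 0*13 = 21513 + 0 = 21513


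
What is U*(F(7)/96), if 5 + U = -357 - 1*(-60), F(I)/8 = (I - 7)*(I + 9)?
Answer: 0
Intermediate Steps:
F(I) = 8*(-7 + I)*(9 + I) (F(I) = 8*((I - 7)*(I + 9)) = 8*((-7 + I)*(9 + I)) = 8*(-7 + I)*(9 + I))
U = -302 (U = -5 + (-357 - 1*(-60)) = -5 + (-357 + 60) = -5 - 297 = -302)
U*(F(7)/96) = -302*(-504 + 8*7² + 16*7)/96 = -302*(-504 + 8*49 + 112)/96 = -302*(-504 + 392 + 112)/96 = -0/96 = -302*0 = 0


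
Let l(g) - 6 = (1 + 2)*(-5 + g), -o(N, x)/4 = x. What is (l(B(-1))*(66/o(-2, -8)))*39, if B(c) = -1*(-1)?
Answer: -3861/8 ≈ -482.63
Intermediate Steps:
B(c) = 1
o(N, x) = -4*x
l(g) = -9 + 3*g (l(g) = 6 + (1 + 2)*(-5 + g) = 6 + 3*(-5 + g) = 6 + (-15 + 3*g) = -9 + 3*g)
(l(B(-1))*(66/o(-2, -8)))*39 = ((-9 + 3*1)*(66/((-4*(-8)))))*39 = ((-9 + 3)*(66/32))*39 = -396/32*39 = -6*33/16*39 = -99/8*39 = -3861/8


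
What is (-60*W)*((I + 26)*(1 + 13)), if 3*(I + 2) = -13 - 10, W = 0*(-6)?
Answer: 0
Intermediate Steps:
W = 0
I = -29/3 (I = -2 + (-13 - 10)/3 = -2 + (1/3)*(-23) = -2 - 23/3 = -29/3 ≈ -9.6667)
(-60*W)*((I + 26)*(1 + 13)) = (-60*0)*((-29/3 + 26)*(1 + 13)) = 0*((49/3)*14) = 0*(686/3) = 0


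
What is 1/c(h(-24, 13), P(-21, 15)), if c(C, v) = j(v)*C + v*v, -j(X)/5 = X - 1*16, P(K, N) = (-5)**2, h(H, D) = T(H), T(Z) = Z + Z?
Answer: 1/2785 ≈ 0.00035907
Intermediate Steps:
T(Z) = 2*Z
h(H, D) = 2*H
P(K, N) = 25
j(X) = 80 - 5*X (j(X) = -5*(X - 1*16) = -5*(X - 16) = -5*(-16 + X) = 80 - 5*X)
c(C, v) = v**2 + C*(80 - 5*v) (c(C, v) = (80 - 5*v)*C + v*v = C*(80 - 5*v) + v**2 = v**2 + C*(80 - 5*v))
1/c(h(-24, 13), P(-21, 15)) = 1/(25**2 - 5*2*(-24)*(-16 + 25)) = 1/(625 - 5*(-48)*9) = 1/(625 + 2160) = 1/2785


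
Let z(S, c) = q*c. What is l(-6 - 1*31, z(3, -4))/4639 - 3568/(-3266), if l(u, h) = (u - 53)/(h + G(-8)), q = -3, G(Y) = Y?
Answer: 16478467/15150974 ≈ 1.0876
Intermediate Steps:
z(S, c) = -3*c
l(u, h) = (-53 + u)/(-8 + h) (l(u, h) = (u - 53)/(h - 8) = (-53 + u)/(-8 + h))
l(-6 - 1*31, z(3, -4))/4639 - 3568/(-3266) = ((-53 + (-6 - 1*31))/(-8 - 3*(-4)))/4639 - 3568/(-3266) = ((-53 + (-6 - 31))/(-8 + 12))*(1/4639) - 3568*(-1/3266) = ((-53 - 37)/4)*(1/4639) + 1784/1633 = ((¼)*(-90))*(1/4639) + 1784/1633 = -45/2*1/4639 + 1784/1633 = -45/9278 + 1784/1633 = 16478467/15150974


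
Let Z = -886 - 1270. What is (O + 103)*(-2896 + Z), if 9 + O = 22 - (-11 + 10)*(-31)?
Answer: -429420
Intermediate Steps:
Z = -2156
O = -18 (O = -9 + (22 - (-11 + 10)*(-31)) = -9 + (22 - 1*(-1)*(-31)) = -9 + (22 + 1*(-31)) = -9 + (22 - 31) = -9 - 9 = -18)
(O + 103)*(-2896 + Z) = (-18 + 103)*(-2896 - 2156) = 85*(-5052) = -429420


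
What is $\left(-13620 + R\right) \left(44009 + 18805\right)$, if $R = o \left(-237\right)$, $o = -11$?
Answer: $-691770582$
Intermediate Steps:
$R = 2607$ ($R = \left(-11\right) \left(-237\right) = 2607$)
$\left(-13620 + R\right) \left(44009 + 18805\right) = \left(-13620 + 2607\right) \left(44009 + 18805\right) = \left(-11013\right) 62814 = -691770582$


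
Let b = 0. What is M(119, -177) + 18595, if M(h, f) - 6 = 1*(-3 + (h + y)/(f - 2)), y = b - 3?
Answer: 3328926/179 ≈ 18597.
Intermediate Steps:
y = -3 (y = 0 - 3 = -3)
M(h, f) = 3 + (-3 + h)/(-2 + f) (M(h, f) = 6 + 1*(-3 + (h - 3)/(f - 2)) = 6 + 1*(-3 + (-3 + h)/(-2 + f)) = 6 + (-3 + (-3 + h)/(-2 + f)) = 3 + (-3 + h)/(-2 + f))
M(119, -177) + 18595 = (-9 + 119 + 3*(-177))/(-2 - 177) + 18595 = (-9 + 119 - 531)/(-179) + 18595 = -1/179*(-421) + 18595 = 421/179 + 18595 = 3328926/179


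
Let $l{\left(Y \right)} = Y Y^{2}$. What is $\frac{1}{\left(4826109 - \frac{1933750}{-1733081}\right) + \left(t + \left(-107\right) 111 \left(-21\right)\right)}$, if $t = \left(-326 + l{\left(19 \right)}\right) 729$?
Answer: $\frac{247583}{2435742379639} \approx 1.0165 \cdot 10^{-7}$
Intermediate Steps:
$l{\left(Y \right)} = Y^{3}$
$t = 4762557$ ($t = \left(-326 + 19^{3}\right) 729 = \left(-326 + 6859\right) 729 = 6533 \cdot 729 = 4762557$)
$\frac{1}{\left(4826109 - \frac{1933750}{-1733081}\right) + \left(t + \left(-107\right) 111 \left(-21\right)\right)} = \frac{1}{\left(4826109 - \frac{1933750}{-1733081}\right) + \left(4762557 + \left(-107\right) 111 \left(-21\right)\right)} = \frac{1}{\left(4826109 - 1933750 \left(- \frac{1}{1733081}\right)\right) + \left(4762557 - -249417\right)} = \frac{1}{\left(4826109 - - \frac{276250}{247583}\right) + \left(4762557 + 249417\right)} = \frac{1}{\left(4826109 + \frac{276250}{247583}\right) + 5011974} = \frac{1}{\frac{1194862820797}{247583} + 5011974} = \frac{1}{\frac{2435742379639}{247583}} = \frac{247583}{2435742379639}$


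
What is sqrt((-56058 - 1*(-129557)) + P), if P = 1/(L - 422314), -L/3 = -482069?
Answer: 2*sqrt(19263295497412486)/1023893 ≈ 271.11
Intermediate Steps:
L = 1446207 (L = -3*(-482069) = 1446207)
P = 1/1023893 (P = 1/(1446207 - 422314) = 1/1023893 ≈ 9.7666e-7)
sqrt((-56058 - 1*(-129557)) + P) = sqrt((-56058 - 1*(-129557)) + 1/1023893) = sqrt((-56058 + 129557) + 1/1023893) = sqrt(73499 + 1/1023893) = sqrt(75255111608/1023893) = 2*sqrt(19263295497412486)/1023893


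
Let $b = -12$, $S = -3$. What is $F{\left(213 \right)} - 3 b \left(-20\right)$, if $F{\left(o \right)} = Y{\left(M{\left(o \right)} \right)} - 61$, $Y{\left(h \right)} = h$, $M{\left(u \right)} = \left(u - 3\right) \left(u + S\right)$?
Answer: $43319$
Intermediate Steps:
$M{\left(u \right)} = \left(-3 + u\right)^{2}$ ($M{\left(u \right)} = \left(u - 3\right) \left(u - 3\right) = \left(-3 + u\right) \left(-3 + u\right) = \left(-3 + u\right)^{2}$)
$F{\left(o \right)} = -52 + o^{2} - 6 o$ ($F{\left(o \right)} = \left(9 + o^{2} - 6 o\right) - 61 = -52 + o^{2} - 6 o$)
$F{\left(213 \right)} - 3 b \left(-20\right) = \left(-52 + 213^{2} - 1278\right) - 3 \left(-12\right) \left(-20\right) = \left(-52 + 45369 - 1278\right) - \left(-36\right) \left(-20\right) = 44039 - 720 = 43319$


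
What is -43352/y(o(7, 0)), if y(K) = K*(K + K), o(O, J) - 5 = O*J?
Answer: -21676/25 ≈ -867.04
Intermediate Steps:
o(O, J) = 5 + J*O (o(O, J) = 5 + O*J = 5 + J*O)
y(K) = 2*K² (y(K) = K*(2*K) = 2*K²)
-43352/y(o(7, 0)) = -43352*1/(2*(5 + 0*7)²) = -43352*1/(2*(5 + 0)²) = -43352/(2*5²) = -43352/(2*25) = -43352/50 = -43352*1/50 = -21676/25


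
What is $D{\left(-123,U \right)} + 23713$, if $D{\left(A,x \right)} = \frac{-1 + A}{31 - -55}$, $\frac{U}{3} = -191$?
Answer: $\frac{1019597}{43} \approx 23712.0$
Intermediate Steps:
$U = -573$ ($U = 3 \left(-191\right) = -573$)
$D{\left(A,x \right)} = - \frac{1}{86} + \frac{A}{86}$ ($D{\left(A,x \right)} = \frac{-1 + A}{31 + 55} = \frac{-1 + A}{86} = \left(-1 + A\right) \frac{1}{86} = - \frac{1}{86} + \frac{A}{86}$)
$D{\left(-123,U \right)} + 23713 = \left(- \frac{1}{86} + \frac{1}{86} \left(-123\right)\right) + 23713 = \left(- \frac{1}{86} - \frac{123}{86}\right) + 23713 = - \frac{62}{43} + 23713 = \frac{1019597}{43}$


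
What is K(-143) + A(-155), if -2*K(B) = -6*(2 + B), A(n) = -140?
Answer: -563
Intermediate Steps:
K(B) = 6 + 3*B (K(B) = -(-3)*(2 + B) = -(-12 - 6*B)/2 = 6 + 3*B)
K(-143) + A(-155) = (6 + 3*(-143)) - 140 = (6 - 429) - 140 = -423 - 140 = -563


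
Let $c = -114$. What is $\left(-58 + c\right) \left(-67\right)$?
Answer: $11524$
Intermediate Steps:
$\left(-58 + c\right) \left(-67\right) = \left(-58 - 114\right) \left(-67\right) = \left(-172\right) \left(-67\right) = 11524$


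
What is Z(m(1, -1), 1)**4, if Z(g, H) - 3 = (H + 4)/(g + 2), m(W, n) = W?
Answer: 38416/81 ≈ 474.27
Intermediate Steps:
Z(g, H) = 3 + (4 + H)/(2 + g) (Z(g, H) = 3 + (H + 4)/(g + 2) = 3 + (4 + H)/(2 + g))
Z(m(1, -1), 1)**4 = ((10 + 1 + 3*1)/(2 + 1))**4 = ((10 + 1 + 3)/3)**4 = ((1/3)*14)**4 = (14/3)**4 = 38416/81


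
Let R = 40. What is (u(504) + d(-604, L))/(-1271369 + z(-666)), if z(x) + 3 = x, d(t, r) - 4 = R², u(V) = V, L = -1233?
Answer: -1054/636019 ≈ -0.0016572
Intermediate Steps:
d(t, r) = 1604 (d(t, r) = 4 + 40² = 4 + 1600 = 1604)
z(x) = -3 + x
(u(504) + d(-604, L))/(-1271369 + z(-666)) = (504 + 1604)/(-1271369 + (-3 - 666)) = 2108/(-1271369 - 669) = 2108/(-1272038) = 2108*(-1/1272038) = -1054/636019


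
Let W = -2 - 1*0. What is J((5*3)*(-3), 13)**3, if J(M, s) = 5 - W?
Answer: 343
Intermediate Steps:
W = -2 (W = -2 + 0 = -2)
J(M, s) = 7 (J(M, s) = 5 - 1*(-2) = 5 + 2 = 7)
J((5*3)*(-3), 13)**3 = 7**3 = 343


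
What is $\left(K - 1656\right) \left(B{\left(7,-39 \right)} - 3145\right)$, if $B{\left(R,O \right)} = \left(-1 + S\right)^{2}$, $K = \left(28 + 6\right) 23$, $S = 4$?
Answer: $2740864$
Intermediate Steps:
$K = 782$ ($K = 34 \cdot 23 = 782$)
$B{\left(R,O \right)} = 9$ ($B{\left(R,O \right)} = \left(-1 + 4\right)^{2} = 3^{2} = 9$)
$\left(K - 1656\right) \left(B{\left(7,-39 \right)} - 3145\right) = \left(782 - 1656\right) \left(9 - 3145\right) = \left(-874\right) \left(-3136\right) = 2740864$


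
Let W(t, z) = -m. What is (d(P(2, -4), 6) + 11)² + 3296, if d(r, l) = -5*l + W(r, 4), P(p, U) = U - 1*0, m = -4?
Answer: 3521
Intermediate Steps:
P(p, U) = U (P(p, U) = U + 0 = U)
W(t, z) = 4 (W(t, z) = -1*(-4) = 4)
d(r, l) = 4 - 5*l (d(r, l) = -5*l + 4 = 4 - 5*l)
(d(P(2, -4), 6) + 11)² + 3296 = ((4 - 5*6) + 11)² + 3296 = ((4 - 30) + 11)² + 3296 = (-26 + 11)² + 3296 = (-15)² + 3296 = 225 + 3296 = 3521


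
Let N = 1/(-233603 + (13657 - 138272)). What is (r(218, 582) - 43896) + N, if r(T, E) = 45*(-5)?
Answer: -15804936379/358218 ≈ -44121.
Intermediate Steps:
r(T, E) = -225
N = -1/358218 (N = 1/(-233603 - 124615) = 1/(-358218) = -1/358218 ≈ -2.7916e-6)
(r(218, 582) - 43896) + N = (-225 - 43896) - 1/358218 = -44121 - 1/358218 = -15804936379/358218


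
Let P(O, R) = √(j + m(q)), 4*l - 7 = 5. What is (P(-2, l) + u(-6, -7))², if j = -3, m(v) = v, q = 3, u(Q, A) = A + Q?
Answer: 169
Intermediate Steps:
l = 3 (l = 7/4 + (¼)*5 = 7/4 + 5/4 = 3)
P(O, R) = 0 (P(O, R) = √(-3 + 3) = √0 = 0)
(P(-2, l) + u(-6, -7))² = (0 + (-7 - 6))² = (0 - 13)² = (-13)² = 169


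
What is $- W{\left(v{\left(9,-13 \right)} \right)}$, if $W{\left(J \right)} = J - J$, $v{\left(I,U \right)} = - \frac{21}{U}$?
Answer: $0$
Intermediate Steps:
$W{\left(J \right)} = 0$
$- W{\left(v{\left(9,-13 \right)} \right)} = \left(-1\right) 0 = 0$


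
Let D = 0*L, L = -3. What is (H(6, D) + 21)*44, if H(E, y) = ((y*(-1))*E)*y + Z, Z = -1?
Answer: 880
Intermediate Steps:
D = 0 (D = 0*(-3) = 0)
H(E, y) = -1 - E*y² (H(E, y) = ((y*(-1))*E)*y - 1 = ((-y)*E)*y - 1 = (-E*y)*y - 1 = -E*y² - 1 = -1 - E*y²)
(H(6, D) + 21)*44 = ((-1 - 1*6*0²) + 21)*44 = ((-1 - 1*6*0) + 21)*44 = ((-1 + 0) + 21)*44 = (-1 + 21)*44 = 20*44 = 880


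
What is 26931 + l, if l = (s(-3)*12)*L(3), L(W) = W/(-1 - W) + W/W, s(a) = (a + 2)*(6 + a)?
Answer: 26922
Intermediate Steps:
s(a) = (2 + a)*(6 + a)
L(W) = 1 + W/(-1 - W) (L(W) = W/(-1 - W) + 1 = 1 + W/(-1 - W))
l = -9 (l = ((12 + (-3)**2 + 8*(-3))*12)/(1 + 3) = ((12 + 9 - 24)*12)/4 = -3*12*(1/4) = -36*1/4 = -9)
26931 + l = 26931 - 9 = 26922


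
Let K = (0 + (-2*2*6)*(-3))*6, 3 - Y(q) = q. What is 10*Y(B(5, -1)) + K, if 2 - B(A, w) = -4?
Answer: 402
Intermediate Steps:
B(A, w) = 6 (B(A, w) = 2 - 1*(-4) = 2 + 4 = 6)
Y(q) = 3 - q
K = 432 (K = (0 - 4*6*(-3))*6 = (0 - 24*(-3))*6 = (0 + 72)*6 = 72*6 = 432)
10*Y(B(5, -1)) + K = 10*(3 - 1*6) + 432 = 10*(3 - 6) + 432 = 10*(-3) + 432 = -30 + 432 = 402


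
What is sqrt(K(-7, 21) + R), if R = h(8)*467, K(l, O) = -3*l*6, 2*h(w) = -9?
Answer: 3*I*sqrt(878)/2 ≈ 44.447*I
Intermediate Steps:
h(w) = -9/2 (h(w) = (1/2)*(-9) = -9/2)
K(l, O) = -18*l
R = -4203/2 (R = -9/2*467 = -4203/2 ≈ -2101.5)
sqrt(K(-7, 21) + R) = sqrt(-18*(-7) - 4203/2) = sqrt(126 - 4203/2) = sqrt(-3951/2) = 3*I*sqrt(878)/2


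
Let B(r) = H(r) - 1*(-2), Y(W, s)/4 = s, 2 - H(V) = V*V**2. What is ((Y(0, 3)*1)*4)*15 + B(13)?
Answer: -1473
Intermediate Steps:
H(V) = 2 - V**3 (H(V) = 2 - V*V**2 = 2 - V**3)
Y(W, s) = 4*s
B(r) = 4 - r**3 (B(r) = (2 - r**3) - 1*(-2) = (2 - r**3) + 2 = 4 - r**3)
((Y(0, 3)*1)*4)*15 + B(13) = (((4*3)*1)*4)*15 + (4 - 1*13**3) = ((12*1)*4)*15 + (4 - 1*2197) = (12*4)*15 + (4 - 2197) = 48*15 - 2193 = 720 - 2193 = -1473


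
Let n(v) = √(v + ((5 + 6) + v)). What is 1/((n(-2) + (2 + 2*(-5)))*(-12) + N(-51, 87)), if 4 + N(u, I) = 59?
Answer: 151/21793 + 12*√7/21793 ≈ 0.0083857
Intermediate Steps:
n(v) = √(11 + 2*v) (n(v) = √(v + (11 + v)) = √(11 + 2*v))
N(u, I) = 55 (N(u, I) = -4 + 59 = 55)
1/((n(-2) + (2 + 2*(-5)))*(-12) + N(-51, 87)) = 1/((√(11 + 2*(-2)) + (2 + 2*(-5)))*(-12) + 55) = 1/((√(11 - 4) + (2 - 10))*(-12) + 55) = 1/((√7 - 8)*(-12) + 55) = 1/((-8 + √7)*(-12) + 55) = 1/((96 - 12*√7) + 55) = 1/(151 - 12*√7)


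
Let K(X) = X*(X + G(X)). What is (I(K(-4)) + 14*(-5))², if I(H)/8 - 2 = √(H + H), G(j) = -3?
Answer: 6500 - 1728*√14 ≈ 34.416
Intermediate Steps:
K(X) = X*(-3 + X) (K(X) = X*(X - 3) = X*(-3 + X))
I(H) = 16 + 8*√2*√H (I(H) = 16 + 8*√(H + H) = 16 + 8*√(2*H) = 16 + 8*(√2*√H) = 16 + 8*√2*√H)
(I(K(-4)) + 14*(-5))² = ((16 + 8*√2*√(-4*(-3 - 4))) + 14*(-5))² = ((16 + 8*√2*√(-4*(-7))) - 70)² = ((16 + 8*√2*√28) - 70)² = ((16 + 8*√2*(2*√7)) - 70)² = ((16 + 16*√14) - 70)² = (-54 + 16*√14)²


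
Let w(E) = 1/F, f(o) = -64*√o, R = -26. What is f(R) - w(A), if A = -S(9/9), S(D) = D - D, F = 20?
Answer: -1/20 - 64*I*√26 ≈ -0.05 - 326.34*I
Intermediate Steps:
S(D) = 0
A = 0 (A = -1*0 = 0)
w(E) = 1/20
f(R) - w(A) = -64*I*√26 - 1*1/20 = -64*I*√26 - 1/20 = -1/20 - 64*I*√26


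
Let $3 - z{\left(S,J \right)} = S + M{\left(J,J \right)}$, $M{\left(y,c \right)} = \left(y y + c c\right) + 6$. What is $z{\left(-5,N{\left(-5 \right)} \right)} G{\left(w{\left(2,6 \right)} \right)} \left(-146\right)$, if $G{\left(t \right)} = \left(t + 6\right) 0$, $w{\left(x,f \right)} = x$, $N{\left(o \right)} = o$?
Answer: $0$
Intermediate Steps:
$M{\left(y,c \right)} = 6 + c^{2} + y^{2}$ ($M{\left(y,c \right)} = \left(y^{2} + c^{2}\right) + 6 = \left(c^{2} + y^{2}\right) + 6 = 6 + c^{2} + y^{2}$)
$z{\left(S,J \right)} = -3 - S - 2 J^{2}$ ($z{\left(S,J \right)} = 3 - \left(S + \left(6 + J^{2} + J^{2}\right)\right) = 3 - \left(S + \left(6 + 2 J^{2}\right)\right) = 3 - \left(6 + S + 2 J^{2}\right) = -3 - S - 2 J^{2}$)
$G{\left(t \right)} = 0$ ($G{\left(t \right)} = \left(6 + t\right) 0 = 0$)
$z{\left(-5,N{\left(-5 \right)} \right)} G{\left(w{\left(2,6 \right)} \right)} \left(-146\right) = \left(-3 - -5 - 2 \left(-5\right)^{2}\right) 0 \left(-146\right) = \left(-3 + 5 - 50\right) 0 \left(-146\right) = \left(-48\right) 0 \left(-146\right) = 0 \left(-146\right) = 0$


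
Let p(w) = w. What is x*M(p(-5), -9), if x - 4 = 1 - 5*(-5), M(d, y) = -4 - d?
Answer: 30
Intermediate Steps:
x = 30 (x = 4 + (1 - 5*(-5)) = 4 + (1 + 25) = 4 + 26 = 30)
x*M(p(-5), -9) = 30*(-4 - 1*(-5)) = 30*(-4 + 5) = 30*1 = 30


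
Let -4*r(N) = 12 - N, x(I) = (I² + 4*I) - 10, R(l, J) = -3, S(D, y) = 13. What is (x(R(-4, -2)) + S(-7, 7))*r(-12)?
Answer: 0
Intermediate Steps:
x(I) = -10 + I² + 4*I
r(N) = -3 + N/4 (r(N) = -(12 - N)/4 = -3 + N/4)
(x(R(-4, -2)) + S(-7, 7))*r(-12) = ((-10 + (-3)² + 4*(-3)) + 13)*(-3 + (¼)*(-12)) = ((-10 + 9 - 12) + 13)*(-3 - 3) = (-13 + 13)*(-6) = 0*(-6) = 0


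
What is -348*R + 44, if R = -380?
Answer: 132284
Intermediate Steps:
-348*R + 44 = -348*(-380) + 44 = 132240 + 44 = 132284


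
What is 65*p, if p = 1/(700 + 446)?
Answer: 65/1146 ≈ 0.056719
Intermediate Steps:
p = 1/1146 ≈ 0.00087260
65*p = 65*(1/1146) = 65/1146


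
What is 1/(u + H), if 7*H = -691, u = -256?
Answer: -7/2483 ≈ -0.0028192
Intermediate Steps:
H = -691/7 (H = (1/7)*(-691) = -691/7 ≈ -98.714)
1/(u + H) = 1/(-256 - 691/7) = 1/(-2483/7) = -7/2483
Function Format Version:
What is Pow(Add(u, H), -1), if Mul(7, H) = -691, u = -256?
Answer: Rational(-7, 2483) ≈ -0.0028192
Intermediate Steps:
H = Rational(-691, 7) (H = Mul(Rational(1, 7), -691) = Rational(-691, 7) ≈ -98.714)
Pow(Add(u, H), -1) = Pow(Add(-256, Rational(-691, 7)), -1) = Pow(Rational(-2483, 7), -1) = Rational(-7, 2483)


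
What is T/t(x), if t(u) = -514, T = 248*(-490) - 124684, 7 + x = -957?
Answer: 123102/257 ≈ 479.00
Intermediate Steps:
x = -964 (x = -7 - 957 = -964)
T = -246204 (T = -121520 - 124684 = -246204)
T/t(x) = -246204/(-514) = -246204*(-1/514) = 123102/257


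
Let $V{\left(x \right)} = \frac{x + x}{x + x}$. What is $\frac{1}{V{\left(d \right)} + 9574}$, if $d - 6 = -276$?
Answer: $\frac{1}{9575} \approx 0.00010444$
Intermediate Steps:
$d = -270$ ($d = 6 - 276 = -270$)
$V{\left(x \right)} = 1$ ($V{\left(x \right)} = \frac{2 x}{2 x} = 2 x \frac{1}{2 x} = 1$)
$\frac{1}{V{\left(d \right)} + 9574} = \frac{1}{1 + 9574} = \frac{1}{9575}$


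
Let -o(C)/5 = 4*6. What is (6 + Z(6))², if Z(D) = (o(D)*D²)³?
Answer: 6499837225811165184036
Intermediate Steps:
o(C) = -120 (o(C) = -20*6 = -5*24 = -120)
Z(D) = -1728000*D⁶ (Z(D) = (-120*D²)³ = -1728000*D⁶)
(6 + Z(6))² = (6 - 1728000*6⁶)² = (6 - 1728000*46656)² = (6 - 80621568000)² = (-80621567994)² = 6499837225811165184036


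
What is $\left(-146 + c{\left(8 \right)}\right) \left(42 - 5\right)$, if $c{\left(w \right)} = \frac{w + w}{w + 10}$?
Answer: $- \frac{48322}{9} \approx -5369.1$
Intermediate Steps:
$c{\left(w \right)} = \frac{2 w}{10 + w}$
$\left(-146 + c{\left(8 \right)}\right) \left(42 - 5\right) = \left(-146 + 2 \cdot 8 \frac{1}{10 + 8}\right) \left(42 - 5\right) = \left(-146 + 2 \cdot 8 \cdot \frac{1}{18}\right) \left(42 - 5\right) = \left(-146 + 2 \cdot 8 \cdot \frac{1}{18}\right) 37 = \left(-146 + \frac{8}{9}\right) 37 = \left(- \frac{1306}{9}\right) 37 = - \frac{48322}{9}$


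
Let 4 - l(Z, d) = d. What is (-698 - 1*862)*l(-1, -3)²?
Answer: -76440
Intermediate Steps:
l(Z, d) = 4 - d
(-698 - 1*862)*l(-1, -3)² = (-698 - 1*862)*(4 - 1*(-3))² = (-698 - 862)*(4 + 3)² = -1560*7² = -1560*49 = -76440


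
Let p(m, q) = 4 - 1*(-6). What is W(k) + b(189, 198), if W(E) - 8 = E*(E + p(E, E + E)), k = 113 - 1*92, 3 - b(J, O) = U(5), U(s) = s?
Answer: 657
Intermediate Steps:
p(m, q) = 10 (p(m, q) = 4 + 6 = 10)
b(J, O) = -2 (b(J, O) = 3 - 1*5 = 3 - 5 = -2)
k = 21 (k = 113 - 92 = 21)
W(E) = 8 + E*(10 + E) (W(E) = 8 + E*(E + 10) = 8 + E*(10 + E))
W(k) + b(189, 198) = (8 + 21² + 10*21) - 2 = (8 + 441 + 210) - 2 = 659 - 2 = 657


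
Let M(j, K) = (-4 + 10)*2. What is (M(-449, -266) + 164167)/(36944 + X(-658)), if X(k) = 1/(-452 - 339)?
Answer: 6835031/1538037 ≈ 4.4440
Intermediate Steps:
X(k) = -1/791 (X(k) = 1/(-791) = -1/791)
M(j, K) = 12 (M(j, K) = 6*2 = 12)
(M(-449, -266) + 164167)/(36944 + X(-658)) = (12 + 164167)/(36944 - 1/791) = 164179/(29222703/791) = 164179*(791/29222703) = 6835031/1538037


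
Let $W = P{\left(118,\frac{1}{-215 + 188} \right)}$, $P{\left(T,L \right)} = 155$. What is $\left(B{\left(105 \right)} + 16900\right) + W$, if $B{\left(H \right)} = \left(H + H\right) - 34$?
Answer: $17231$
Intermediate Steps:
$B{\left(H \right)} = -34 + 2 H$ ($B{\left(H \right)} = 2 H - 34 = -34 + 2 H$)
$W = 155$
$\left(B{\left(105 \right)} + 16900\right) + W = \left(\left(-34 + 2 \cdot 105\right) + 16900\right) + 155 = \left(\left(-34 + 210\right) + 16900\right) + 155 = \left(176 + 16900\right) + 155 = 17076 + 155 = 17231$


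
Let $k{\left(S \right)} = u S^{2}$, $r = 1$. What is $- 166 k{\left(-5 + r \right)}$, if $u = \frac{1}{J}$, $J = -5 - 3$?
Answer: $332$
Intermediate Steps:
$J = -8$ ($J = -5 - 3 = -8$)
$u = - \frac{1}{8}$ ($u = \frac{1}{-8} = - \frac{1}{8} \approx -0.125$)
$k{\left(S \right)} = - \frac{S^{2}}{8}$
$- 166 k{\left(-5 + r \right)} = - 166 \left(- \frac{\left(-5 + 1\right)^{2}}{8}\right) = - 166 \left(- \frac{\left(-4\right)^{2}}{8}\right) = - 166 \left(\left(- \frac{1}{8}\right) 16\right) = \left(-166\right) \left(-2\right) = 332$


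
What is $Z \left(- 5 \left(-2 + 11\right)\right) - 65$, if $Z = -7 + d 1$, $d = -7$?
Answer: $565$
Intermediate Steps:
$Z = -14$ ($Z = -7 - 7 = -14$)
$Z \left(- 5 \left(-2 + 11\right)\right) - 65 = - 14 \left(- 5 \left(-2 + 11\right)\right) - 65 = - 14 \left(\left(-5\right) 9\right) - 65 = \left(-14\right) \left(-45\right) - 65 = 630 - 65 = 565$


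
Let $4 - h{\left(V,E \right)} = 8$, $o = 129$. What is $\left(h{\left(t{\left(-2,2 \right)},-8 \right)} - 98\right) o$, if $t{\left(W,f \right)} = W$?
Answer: $-13158$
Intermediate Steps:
$h{\left(V,E \right)} = -4$ ($h{\left(V,E \right)} = 4 - 8 = -4$)
$\left(h{\left(t{\left(-2,2 \right)},-8 \right)} - 98\right) o = \left(-4 - 98\right) 129 = \left(-102\right) 129 = -13158$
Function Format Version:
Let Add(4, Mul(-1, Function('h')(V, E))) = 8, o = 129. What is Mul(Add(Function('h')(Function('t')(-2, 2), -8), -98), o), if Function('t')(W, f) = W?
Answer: -13158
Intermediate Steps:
Function('h')(V, E) = -4 (Function('h')(V, E) = Add(4, Mul(-1, 8)) = Add(4, -8) = -4)
Mul(Add(Function('h')(Function('t')(-2, 2), -8), -98), o) = Mul(Add(-4, -98), 129) = Mul(-102, 129) = -13158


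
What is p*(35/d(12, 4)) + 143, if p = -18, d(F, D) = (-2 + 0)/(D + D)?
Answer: 2663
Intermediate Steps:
d(F, D) = -1/D (d(F, D) = -2/(2*D) = (1/(2*D))*(-2) = -1/D)
p*(35/d(12, 4)) + 143 = -630/((-1/4)) + 143 = -630/((-1*¼)) + 143 = -630/(-¼) + 143 = -630*(-4) + 143 = -18*(-140) + 143 = 2520 + 143 = 2663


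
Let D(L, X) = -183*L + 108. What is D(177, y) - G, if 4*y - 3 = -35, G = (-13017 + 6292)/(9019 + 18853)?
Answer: -899785051/27872 ≈ -32283.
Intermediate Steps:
G = -6725/27872 ≈ -0.24128
y = -8 (y = 3/4 + (1/4)*(-35) = 3/4 - 35/4 = -8)
D(L, X) = 108 - 183*L
D(177, y) - G = (108 - 183*177) - 1*(-6725/27872) = (108 - 32391) + 6725/27872 = -32283 + 6725/27872 = -899785051/27872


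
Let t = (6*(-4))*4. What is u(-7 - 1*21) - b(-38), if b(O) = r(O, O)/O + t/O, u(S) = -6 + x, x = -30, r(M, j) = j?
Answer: -751/19 ≈ -39.526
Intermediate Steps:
u(S) = -36 (u(S) = -6 - 30 = -36)
t = -96 (t = -24*4 = -96)
b(O) = 1 - 96/O (b(O) = O/O - 96/O = 1 - 96/O)
u(-7 - 1*21) - b(-38) = -36 - (-96 - 38)/(-38) = -36 - (-1)*(-134)/38 = -36 - 1*67/19 = -36 - 67/19 = -751/19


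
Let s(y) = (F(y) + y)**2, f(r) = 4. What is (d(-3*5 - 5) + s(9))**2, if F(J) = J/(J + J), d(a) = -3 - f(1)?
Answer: 110889/16 ≈ 6930.6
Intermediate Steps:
d(a) = -7 (d(a) = -3 - 1*4 = -3 - 4 = -7)
F(J) = 1/2 (F(J) = J/((2*J)) = (1/(2*J))*J = 1/2)
s(y) = (1/2 + y)**2
(d(-3*5 - 5) + s(9))**2 = (-7 + (1 + 2*9)**2/4)**2 = (-7 + (1 + 18)**2/4)**2 = (-7 + (1/4)*19**2)**2 = (-7 + (1/4)*361)**2 = (-7 + 361/4)**2 = (333/4)**2 = 110889/16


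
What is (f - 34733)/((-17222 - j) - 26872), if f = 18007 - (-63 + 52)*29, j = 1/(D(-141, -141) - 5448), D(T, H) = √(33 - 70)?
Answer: 21472539644695842/57707695444131253 + 16407*I*√37/57707695444131253 ≈ 0.37209 + 1.7294e-12*I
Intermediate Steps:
D(T, H) = I*√37 (D(T, H) = √(-37) = I*√37)
j = 1/(-5448 + I*√37) (j = 1/(I*√37 - 5448) = 1/(-5448 + I*√37) ≈ -0.00018355 - 2.05e-7*I)
f = 18326 (f = 18007 - (-11)*29 = 18007 - 1*(-319) = 18007 + 319 = 18326)
(f - 34733)/((-17222 - j) - 26872) = (18326 - 34733)/((-17222 - (-5448/29680741 - I*√37/29680741)) - 26872) = -16407/((-17222 + (5448/29680741 + I*√37/29680741)) - 26872) = -16407/((-511161716054/29680741 + I*√37/29680741) - 26872) = -16407/(-1308742588206/29680741 + I*√37/29680741)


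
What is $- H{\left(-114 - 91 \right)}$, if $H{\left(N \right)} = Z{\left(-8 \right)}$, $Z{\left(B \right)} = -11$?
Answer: $11$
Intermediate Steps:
$H{\left(N \right)} = -11$
$- H{\left(-114 - 91 \right)} = \left(-1\right) \left(-11\right) = 11$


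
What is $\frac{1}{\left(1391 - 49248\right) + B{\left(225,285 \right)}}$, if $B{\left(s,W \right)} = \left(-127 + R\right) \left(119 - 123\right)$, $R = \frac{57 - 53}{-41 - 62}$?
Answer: $- \frac{103}{4876931} \approx -2.112 \cdot 10^{-5}$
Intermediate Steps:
$R = - \frac{4}{103}$ ($R = \frac{4}{-103} = 4 \left(- \frac{1}{103}\right) = - \frac{4}{103} \approx -0.038835$)
$B{\left(s,W \right)} = \frac{52340}{103}$ ($B{\left(s,W \right)} = \left(-127 - \frac{4}{103}\right) \left(119 - 123\right) = \left(- \frac{13085}{103}\right) \left(-4\right) = \frac{52340}{103}$)
$\frac{1}{\left(1391 - 49248\right) + B{\left(225,285 \right)}} = \frac{1}{\left(1391 - 49248\right) + \frac{52340}{103}} = \frac{1}{-47857 + \frac{52340}{103}} = \frac{1}{- \frac{4876931}{103}} = - \frac{103}{4876931}$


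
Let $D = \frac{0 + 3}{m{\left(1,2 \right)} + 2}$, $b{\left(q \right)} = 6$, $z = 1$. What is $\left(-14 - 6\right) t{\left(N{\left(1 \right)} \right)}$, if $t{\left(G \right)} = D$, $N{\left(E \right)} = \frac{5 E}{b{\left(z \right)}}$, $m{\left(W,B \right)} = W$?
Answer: $-20$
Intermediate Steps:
$D = 1$ ($D = \frac{0 + 3}{1 + 2} = \frac{3}{3} = 3 \cdot \frac{1}{3} = 1$)
$N{\left(E \right)} = \frac{5 E}{6}$
$t{\left(G \right)} = 1$
$\left(-14 - 6\right) t{\left(N{\left(1 \right)} \right)} = \left(-14 - 6\right) 1 = \left(-20\right) 1 = -20$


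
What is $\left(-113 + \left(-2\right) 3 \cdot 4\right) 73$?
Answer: $-10001$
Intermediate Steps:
$\left(-113 + \left(-2\right) 3 \cdot 4\right) 73 = \left(-113 - 24\right) 73 = \left(-137\right) 73 = -10001$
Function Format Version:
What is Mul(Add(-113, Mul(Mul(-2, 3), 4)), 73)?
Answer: -10001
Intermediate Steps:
Mul(Add(-113, Mul(Mul(-2, 3), 4)), 73) = Mul(Add(-113, Mul(-6, 4)), 73) = Mul(Add(-113, -24), 73) = Mul(-137, 73) = -10001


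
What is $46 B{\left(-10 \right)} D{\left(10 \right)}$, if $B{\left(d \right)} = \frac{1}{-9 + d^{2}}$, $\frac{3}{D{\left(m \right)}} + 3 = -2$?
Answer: $- \frac{138}{455} \approx -0.3033$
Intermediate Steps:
$D{\left(m \right)} = - \frac{3}{5}$ ($D{\left(m \right)} = \frac{3}{-3 - 2} = \frac{3}{-5} = 3 \left(- \frac{1}{5}\right) = - \frac{3}{5}$)
$46 B{\left(-10 \right)} D{\left(10 \right)} = \frac{46}{-9 + \left(-10\right)^{2}} \left(- \frac{3}{5}\right) = \frac{46}{-9 + 100} \left(- \frac{3}{5}\right) = \frac{46}{91} \left(- \frac{3}{5}\right) = - \frac{138}{455}$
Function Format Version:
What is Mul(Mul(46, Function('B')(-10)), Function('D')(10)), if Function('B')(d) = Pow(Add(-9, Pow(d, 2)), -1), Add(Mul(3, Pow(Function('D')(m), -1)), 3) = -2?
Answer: Rational(-138, 455) ≈ -0.30330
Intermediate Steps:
Function('D')(m) = Rational(-3, 5) (Function('D')(m) = Mul(3, Pow(Add(-3, -2), -1)) = Mul(3, Pow(-5, -1)) = Mul(3, Rational(-1, 5)) = Rational(-3, 5))
Mul(Mul(46, Function('B')(-10)), Function('D')(10)) = Mul(Mul(46, Pow(Add(-9, Pow(-10, 2)), -1)), Rational(-3, 5)) = Mul(Mul(46, Pow(Add(-9, 100), -1)), Rational(-3, 5)) = Mul(Mul(46, Pow(91, -1)), Rational(-3, 5)) = Mul(Mul(46, Rational(1, 91)), Rational(-3, 5)) = Mul(Rational(46, 91), Rational(-3, 5)) = Rational(-138, 455)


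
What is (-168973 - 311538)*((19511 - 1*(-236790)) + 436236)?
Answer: -332771646407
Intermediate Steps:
(-168973 - 311538)*((19511 - 1*(-236790)) + 436236) = -480511*((19511 + 236790) + 436236) = -480511*(256301 + 436236) = -480511*692537 = -332771646407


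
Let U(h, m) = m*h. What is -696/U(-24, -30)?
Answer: -29/30 ≈ -0.96667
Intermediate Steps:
U(h, m) = h*m
-696/U(-24, -30) = -696/((-24*(-30))) = -696/720 = -696*1/720 = -29/30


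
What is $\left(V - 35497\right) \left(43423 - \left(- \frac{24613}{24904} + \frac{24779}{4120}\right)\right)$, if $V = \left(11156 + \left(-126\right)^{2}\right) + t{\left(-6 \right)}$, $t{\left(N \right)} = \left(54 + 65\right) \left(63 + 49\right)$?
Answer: $\frac{677002338988731}{3206390} \approx 2.1114 \cdot 10^{8}$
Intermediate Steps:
$t{\left(N \right)} = 13328$ ($t{\left(N \right)} = 119 \cdot 112 = 13328$)
$V = 40360$ ($V = \left(11156 + \left(-126\right)^{2}\right) + 13328 = \left(11156 + 15876\right) + 13328 = 27032 + 13328 = 40360$)
$\left(V - 35497\right) \left(43423 - \left(- \frac{24613}{24904} + \frac{24779}{4120}\right)\right) = \left(40360 - 35497\right) \left(43423 - \left(- \frac{24613}{24904} + \frac{24779}{4120}\right)\right) = 4863 \left(43423 - \frac{16115333}{3206390}\right) = 4863 \cdot \frac{139214957637}{3206390} = \frac{677002338988731}{3206390}$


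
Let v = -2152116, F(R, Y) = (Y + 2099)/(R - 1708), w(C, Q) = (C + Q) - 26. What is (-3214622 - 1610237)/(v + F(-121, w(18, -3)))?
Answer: 8824667111/3936222252 ≈ 2.2419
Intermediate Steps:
w(C, Q) = -26 + C + Q
F(R, Y) = (2099 + Y)/(-1708 + R)
(-3214622 - 1610237)/(v + F(-121, w(18, -3))) = (-3214622 - 1610237)/(-2152116 + (2099 + (-26 + 18 - 3))/(-1708 - 121)) = -4824859/(-2152116 + (2099 - 11)/(-1829)) = -4824859/(-2152116 - 1/1829*2088) = -4824859/(-2152116 - 2088/1829) = -4824859/(-3936222252/1829) = -4824859*(-1829/3936222252) = 8824667111/3936222252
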